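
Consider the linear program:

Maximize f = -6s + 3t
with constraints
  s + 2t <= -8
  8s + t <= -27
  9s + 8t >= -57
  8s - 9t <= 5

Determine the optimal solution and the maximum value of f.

s = -5, t = -3/2, maximum f = 51/2

Extreme points and f = -6s + 3t:
  (-46/15, -37/15) → f = 11
  (-5, -3/2) → f = 51/2
  (-119/40, -16/5) → f = 33/4
  (-473/145, -501/145) → f = 267/29

The binding constraints are s + 2t = -8 and 9s + 8t = -57.
Solving simultaneously gives s = -5, t = -3/2.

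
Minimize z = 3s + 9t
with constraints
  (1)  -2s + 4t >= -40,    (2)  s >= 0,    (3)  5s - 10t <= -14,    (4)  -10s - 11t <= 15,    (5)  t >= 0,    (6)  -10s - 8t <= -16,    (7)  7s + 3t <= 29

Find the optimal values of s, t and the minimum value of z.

Vertices and z = 3s + 9t:
  (0, 2) → z = 18
  (0, 29/3) → z = 87
  (12/35, 11/7) → z = 531/35
  (248/85, 243/85) → z = 2931/85

At the optimal vertex, 5s - 10t = -14 and -10s - 8t = -16.
Solving simultaneously gives s = 12/35, t = 11/7.

s = 12/35, t = 11/7, minimum z = 531/35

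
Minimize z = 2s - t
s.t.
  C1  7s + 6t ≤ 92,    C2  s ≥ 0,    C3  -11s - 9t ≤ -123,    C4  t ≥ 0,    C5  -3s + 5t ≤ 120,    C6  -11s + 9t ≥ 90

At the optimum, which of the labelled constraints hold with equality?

Corner points and z = 2s - t:
  (0, 46/3) → z = -46/3
  (96/43, 1642/129) → z = -1066/129
  (0, 41/3) → z = -41/3
  (3/2, 71/6) → z = -53/6

The minimum is at (0, 46/3). Substituting into each constraint, equality holds for C1 and C2; the remaining constraints have slack.

C1 and C2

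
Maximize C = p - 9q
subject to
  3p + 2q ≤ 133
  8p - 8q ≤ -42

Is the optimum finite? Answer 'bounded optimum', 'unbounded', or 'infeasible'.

From the feasible point (49/2, 119/4), moving in the direction (-8, -8) keeps every constraint satisfied while C increases without bound.

unbounded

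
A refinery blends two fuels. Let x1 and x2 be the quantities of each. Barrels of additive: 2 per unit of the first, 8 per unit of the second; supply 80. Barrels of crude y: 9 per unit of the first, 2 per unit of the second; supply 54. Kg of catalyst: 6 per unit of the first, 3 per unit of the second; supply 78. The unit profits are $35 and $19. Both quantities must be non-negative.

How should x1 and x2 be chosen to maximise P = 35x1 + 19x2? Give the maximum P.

Extreme points and P = 35x1 + 19x2:
  (0, 0) → P = 0
  (0, 10) → P = 190
  (6, 0) → P = 210
  (4, 9) → P = 311

x1 = 4, x2 = 9, maximum P = 311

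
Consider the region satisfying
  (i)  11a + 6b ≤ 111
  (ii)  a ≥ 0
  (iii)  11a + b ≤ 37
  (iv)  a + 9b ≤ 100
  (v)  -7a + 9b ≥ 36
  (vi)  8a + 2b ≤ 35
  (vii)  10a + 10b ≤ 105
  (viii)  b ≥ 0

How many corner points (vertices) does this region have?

Of the 28 pairwise boundary intersections, those satisfying every inequality are:
  (0, 4)
  (0, 21/2)
  (297/106, 655/106)
  (39/14, 89/14)
  (7/3, 49/6)

5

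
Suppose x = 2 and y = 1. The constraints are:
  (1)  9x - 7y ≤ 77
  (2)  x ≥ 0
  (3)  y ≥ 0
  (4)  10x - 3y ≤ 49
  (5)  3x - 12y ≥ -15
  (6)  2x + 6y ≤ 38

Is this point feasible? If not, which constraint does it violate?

feasible

(1): 11 ≤ 77 ✓
(2): 2 ≥ 0 ✓
(3): 1 ≥ 0 ✓
(4): 17 ≤ 49 ✓
(5): -6 ≥ -15 ✓
(6): 10 ≤ 38 ✓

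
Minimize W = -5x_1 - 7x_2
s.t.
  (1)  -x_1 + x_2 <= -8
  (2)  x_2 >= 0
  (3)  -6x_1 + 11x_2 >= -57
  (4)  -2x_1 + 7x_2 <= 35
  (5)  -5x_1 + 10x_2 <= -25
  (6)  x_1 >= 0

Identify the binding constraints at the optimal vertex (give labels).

Corner points and W = -5x_1 - 7x_2:
  (8, 0) → W = -40
  (11, 3) → W = -76
  (19/2, 0) → W = -95/2
  (196/5, 81/5) → W = -1547/5
  (35, 15) → W = -280

The minimum is at (196/5, 81/5). Substituting into each constraint, equality holds for (3) and (4); the remaining constraints have slack.

(3) and (4)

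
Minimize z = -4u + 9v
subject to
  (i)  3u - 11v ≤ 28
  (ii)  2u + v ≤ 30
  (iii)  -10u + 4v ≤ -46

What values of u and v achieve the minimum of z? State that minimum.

u = 358/25, v = 34/25, minimum z = -1126/25

Vertices and z = -4u + 9v:
  (358/25, 34/25) → z = -1126/25
  (197/49, -71/49) → z = -1427/49
  (83/9, 104/9) → z = 604/9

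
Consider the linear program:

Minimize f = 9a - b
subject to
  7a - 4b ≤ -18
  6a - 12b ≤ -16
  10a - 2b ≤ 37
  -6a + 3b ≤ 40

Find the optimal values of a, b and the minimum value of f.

a = -8, b = -8/3, minimum f = -208/3

The binding constraints are 6a - 12b = -16 and -6a + 3b = 40.
Solving simultaneously gives a = -8, b = -8/3.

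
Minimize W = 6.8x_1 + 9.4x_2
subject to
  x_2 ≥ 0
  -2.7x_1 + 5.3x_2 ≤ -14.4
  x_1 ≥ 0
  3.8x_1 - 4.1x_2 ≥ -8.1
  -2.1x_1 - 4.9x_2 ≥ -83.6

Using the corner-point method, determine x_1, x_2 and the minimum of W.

x_1 = 16/3, x_2 = 0, minimum W = 544/15

Corner points and W = 6.8x_1 + 9.4x_2:
  (16/3, 0) → W = 544/15
  (836/21, 0) → W = 28424/105
  (12841/609, 1629/203) → W = 666283/3045

The optimum lies where x_2 = 0 and -2.7x_1 + 5.3x_2 = -14.4.
Solving simultaneously gives x_1 = 16/3, x_2 = 0.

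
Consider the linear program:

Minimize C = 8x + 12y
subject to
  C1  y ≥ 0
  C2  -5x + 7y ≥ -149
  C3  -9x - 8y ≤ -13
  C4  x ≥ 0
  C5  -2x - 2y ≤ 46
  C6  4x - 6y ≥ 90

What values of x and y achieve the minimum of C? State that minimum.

Corner points and C = 8x + 12y:
  (149/5, 0) → C = 1192/5
  (45/2, 0) → C = 180
  (132, 73) → C = 1932

At the optimal vertex, y = 0 and 4x - 6y = 90.
Solving simultaneously gives x = 45/2, y = 0.

x = 45/2, y = 0, minimum C = 180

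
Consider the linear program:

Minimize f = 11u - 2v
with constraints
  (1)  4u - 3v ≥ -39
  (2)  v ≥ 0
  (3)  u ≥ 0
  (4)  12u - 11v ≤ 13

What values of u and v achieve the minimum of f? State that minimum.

u = 0, v = 13, minimum f = -26

Feasible corners and f = 11u - 2v:
  (0, 13) → f = -26
  (0, 0) → f = 0
  (13/12, 0) → f = 143/12
The feasible region is unbounded (it extends along (3, 4), (11, 12)), but f strictly increases along every unbounded feasible direction, so there is no improving ray and the minimum is attained at a vertex.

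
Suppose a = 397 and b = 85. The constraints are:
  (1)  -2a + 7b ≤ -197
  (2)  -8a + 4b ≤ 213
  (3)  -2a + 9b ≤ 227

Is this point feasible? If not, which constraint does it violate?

(1): -199 ≤ -197 ✓
(2): -2836 ≤ 213 ✓
(3): -29 ≤ 227 ✓

feasible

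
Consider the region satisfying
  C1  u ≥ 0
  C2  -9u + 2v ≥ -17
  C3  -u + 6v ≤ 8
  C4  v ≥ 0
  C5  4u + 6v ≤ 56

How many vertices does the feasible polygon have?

4

Of the 10 pairwise boundary intersections, those satisfying every inequality are:
  (0, 4/3)
  (0, 0)
  (59/26, 89/52)
  (17/9, 0)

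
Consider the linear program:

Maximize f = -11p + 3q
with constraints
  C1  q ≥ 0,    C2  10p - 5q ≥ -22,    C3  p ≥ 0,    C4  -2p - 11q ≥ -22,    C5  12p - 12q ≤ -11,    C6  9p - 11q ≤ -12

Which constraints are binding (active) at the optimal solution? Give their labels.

Corner points and f = -11p + 3q:
  (0, 2) → f = 6
  (0, 12/11) → f = 36/11
  (10/11, 222/121) → f = -544/121

The maximum is at (0, 2). Substituting into each constraint, equality holds for C3 and C4; the remaining constraints have slack.

C3 and C4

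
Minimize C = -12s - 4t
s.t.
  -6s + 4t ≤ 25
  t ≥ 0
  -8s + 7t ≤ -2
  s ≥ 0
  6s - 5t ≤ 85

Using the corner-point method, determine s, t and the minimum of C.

s = 585/2, t = 334, minimum C = -4846

Extreme points and C = -12s - 4t:
  (1/4, 0) → C = -3
  (85/6, 0) → C = -170
  (585/2, 334) → C = -4846

At the optimal vertex, -8s + 7t = -2 and 6s - 5t = 85.
Solving simultaneously gives s = 585/2, t = 334.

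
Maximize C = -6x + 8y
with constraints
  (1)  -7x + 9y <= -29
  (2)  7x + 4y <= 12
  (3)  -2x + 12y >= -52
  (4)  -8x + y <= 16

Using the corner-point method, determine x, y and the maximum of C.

x = 32/13, y = -17/13, maximum C = -328/13

Feasible corners and C = -6x + 8y:
  (32/13, -17/13) → C = -328/13
  (-20/11, -51/11) → C = -288/11
  (88/23, -85/23) → C = -1208/23

The optimum lies where -7x + 9y = -29 and 7x + 4y = 12.
Solving simultaneously gives x = 32/13, y = -17/13.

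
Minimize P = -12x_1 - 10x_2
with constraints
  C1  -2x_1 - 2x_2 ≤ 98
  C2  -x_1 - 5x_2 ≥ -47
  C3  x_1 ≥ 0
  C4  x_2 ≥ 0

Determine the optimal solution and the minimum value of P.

x_1 = 47, x_2 = 0, minimum P = -564

The optimum lies where -x_1 - 5x_2 = -47 and x_2 = 0.
Solving simultaneously gives x_1 = 47, x_2 = 0.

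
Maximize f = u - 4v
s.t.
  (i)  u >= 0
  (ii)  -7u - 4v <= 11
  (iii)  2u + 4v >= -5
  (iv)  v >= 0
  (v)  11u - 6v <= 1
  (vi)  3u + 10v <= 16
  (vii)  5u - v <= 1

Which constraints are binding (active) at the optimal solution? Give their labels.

Vertices and f = u - 4v:
  (0, 0) → f = 0
  (0, 8/5) → f = -32/5
  (1/11, 0) → f = 1/11
  (5/19, 6/19) → f = -1
  (26/53, 77/53) → f = -282/53

The maximum is at (1/11, 0). Substituting into each constraint, equality holds for (iv) and (v); the remaining constraints have slack.

(iv) and (v)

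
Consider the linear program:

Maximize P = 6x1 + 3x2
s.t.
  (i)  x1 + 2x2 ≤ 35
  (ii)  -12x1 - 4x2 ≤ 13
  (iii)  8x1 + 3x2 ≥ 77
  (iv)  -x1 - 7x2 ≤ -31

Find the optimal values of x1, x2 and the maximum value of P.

Corner points and P = 6x1 + 3x2:
  (49/13, 203/13) → P = 903/13
  (183/5, -4/5) → P = 1086/5
  (446/53, 171/53) → P = 3189/53

At the optimal vertex, x1 + 2x2 = 35 and -x1 - 7x2 = -31.
Solving simultaneously gives x1 = 183/5, x2 = -4/5.

x1 = 183/5, x2 = -4/5, maximum P = 1086/5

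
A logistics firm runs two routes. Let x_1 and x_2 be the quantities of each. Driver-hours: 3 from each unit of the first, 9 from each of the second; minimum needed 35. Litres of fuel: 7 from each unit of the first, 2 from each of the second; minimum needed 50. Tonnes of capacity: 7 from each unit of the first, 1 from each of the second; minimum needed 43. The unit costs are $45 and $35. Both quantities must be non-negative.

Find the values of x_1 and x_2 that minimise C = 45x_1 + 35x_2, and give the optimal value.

The feasible region is unbounded (it extends along (0, 1), (1, 0)), but C strictly increases along every unbounded feasible direction, so there is no improving ray and the minimum is attained at a vertex.

x_1 = 20/3, x_2 = 5/3, minimum C = 1075/3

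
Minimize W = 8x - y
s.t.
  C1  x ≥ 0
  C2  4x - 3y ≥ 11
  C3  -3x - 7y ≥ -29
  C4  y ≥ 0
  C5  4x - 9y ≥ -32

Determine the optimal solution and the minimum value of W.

x = 11/4, y = 0, minimum W = 22

Extreme points and W = 8x - y:
  (164/37, 83/37) → W = 1229/37
  (11/4, 0) → W = 22
  (29/3, 0) → W = 232/3

At the optimal vertex, 4x - 3y = 11 and y = 0.
Solving simultaneously gives x = 11/4, y = 0.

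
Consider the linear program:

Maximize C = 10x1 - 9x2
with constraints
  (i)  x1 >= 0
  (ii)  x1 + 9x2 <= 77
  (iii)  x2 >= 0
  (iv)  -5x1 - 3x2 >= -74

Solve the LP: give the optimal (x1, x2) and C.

Feasible corners and C = 10x1 - 9x2:
  (0, 77/9) → C = -77
  (0, 0) → C = 0
  (145/14, 311/42) → C = 517/14
  (74/5, 0) → C = 148

At the optimal vertex, x2 = 0 and -5x1 - 3x2 = -74.
Solving simultaneously gives x1 = 74/5, x2 = 0.

x1 = 74/5, x2 = 0, maximum C = 148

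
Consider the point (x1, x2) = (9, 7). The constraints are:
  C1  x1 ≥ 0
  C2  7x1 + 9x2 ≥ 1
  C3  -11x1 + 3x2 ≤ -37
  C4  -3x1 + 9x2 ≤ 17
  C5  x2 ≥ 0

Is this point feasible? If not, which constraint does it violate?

not feasible — violates C4

Constraint C4: -3x1 + 9x2 = 36, which is not ≤ 17. All other constraints are satisfied.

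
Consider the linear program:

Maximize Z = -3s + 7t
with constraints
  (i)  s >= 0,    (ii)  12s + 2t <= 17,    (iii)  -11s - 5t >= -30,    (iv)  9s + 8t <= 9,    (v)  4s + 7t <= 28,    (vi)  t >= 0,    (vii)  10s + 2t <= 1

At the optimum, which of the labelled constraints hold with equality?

Corner points and Z = -3s + 7t:
  (0, 0) → Z = 0
  (0, 1/2) → Z = 7/2
  (1/10, 0) → Z = -3/10

The maximum is at (0, 1/2). Substituting into each constraint, equality holds for (i) and (vii); the remaining constraints have slack.

(i) and (vii)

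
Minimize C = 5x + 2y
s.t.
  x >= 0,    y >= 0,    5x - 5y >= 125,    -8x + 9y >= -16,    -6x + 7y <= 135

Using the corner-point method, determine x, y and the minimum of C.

The optimum lies where 5x - 5y = 125 and -8x + 9y = -16.
Solving simultaneously gives x = 209, y = 184.

x = 209, y = 184, minimum C = 1413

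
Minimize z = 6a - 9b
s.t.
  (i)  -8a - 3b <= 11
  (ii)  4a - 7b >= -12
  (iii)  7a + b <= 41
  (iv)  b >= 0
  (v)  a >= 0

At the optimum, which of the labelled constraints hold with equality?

Extreme points and z = 6a - 9b:
  (275/53, 248/53) → z = -582/53
  (0, 12/7) → z = -108/7
  (41/7, 0) → z = 246/7
  (0, 0) → z = 0

The minimum is at (0, 12/7). Substituting into each constraint, equality holds for (ii) and (v); the remaining constraints have slack.

(ii) and (v)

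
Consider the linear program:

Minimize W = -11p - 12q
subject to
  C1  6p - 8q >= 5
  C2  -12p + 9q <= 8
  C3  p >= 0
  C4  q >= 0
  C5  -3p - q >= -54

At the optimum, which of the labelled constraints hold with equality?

Vertices and W = -11p - 12q:
  (5/6, 0) → W = -55/6
  (437/30, 103/10) → W = -1703/6
  (18, 0) → W = -198

The minimum is at (437/30, 103/10). Substituting into each constraint, equality holds for C1 and C5; the remaining constraints have slack.

C1 and C5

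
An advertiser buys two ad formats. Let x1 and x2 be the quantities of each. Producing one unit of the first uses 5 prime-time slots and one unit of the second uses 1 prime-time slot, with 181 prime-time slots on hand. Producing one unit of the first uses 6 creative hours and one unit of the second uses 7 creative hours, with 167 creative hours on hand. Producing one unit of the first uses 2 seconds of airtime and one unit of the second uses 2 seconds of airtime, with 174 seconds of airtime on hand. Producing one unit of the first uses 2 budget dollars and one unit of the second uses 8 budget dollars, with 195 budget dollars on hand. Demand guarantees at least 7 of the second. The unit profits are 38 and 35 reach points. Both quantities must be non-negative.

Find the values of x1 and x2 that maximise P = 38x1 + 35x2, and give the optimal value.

Vertices and P = 38x1 + 35x2:
  (0, 167/7) → P = 835
  (0, 7) → P = 245
  (59/3, 7) → P = 2977/3

The optimum lies where 6x1 + 7x2 = 167 and x2 = 7.
Solving simultaneously gives x1 = 59/3, x2 = 7.

x1 = 59/3, x2 = 7, maximum P = 2977/3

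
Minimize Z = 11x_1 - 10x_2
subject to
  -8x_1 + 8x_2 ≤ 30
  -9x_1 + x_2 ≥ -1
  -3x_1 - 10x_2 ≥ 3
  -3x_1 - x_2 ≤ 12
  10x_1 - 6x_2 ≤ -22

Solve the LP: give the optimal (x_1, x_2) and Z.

x_1 = -63/16, x_2 = -3/16, minimum Z = -663/16

Feasible corners and Z = 11x_1 - 10x_2:
  (-81/26, 33/52) → Z = -528/13
  (-63/16, -3/16) → Z = -663/16
  (-119/59, 18/59) → Z = -1489/59
  (-47/14, -27/14) → Z = -247/14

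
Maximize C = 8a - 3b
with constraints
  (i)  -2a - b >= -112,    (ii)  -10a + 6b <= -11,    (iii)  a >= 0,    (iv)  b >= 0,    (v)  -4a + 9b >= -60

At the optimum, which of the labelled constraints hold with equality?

(i) and (v)

Extreme points and C = 8a - 3b:
  (683/22, 549/11) → C = 1085/11
  (534/11, 164/11) → C = 3780/11
  (11/10, 0) → C = 44/5
  (15, 0) → C = 120

The maximum is at (534/11, 164/11). Substituting into each constraint, equality holds for (i) and (v); the remaining constraints have slack.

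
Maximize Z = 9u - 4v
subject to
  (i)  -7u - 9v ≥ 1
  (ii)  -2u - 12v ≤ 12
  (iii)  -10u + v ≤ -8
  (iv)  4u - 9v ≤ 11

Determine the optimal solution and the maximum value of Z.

Vertices and Z = 9u - 4v:
  (71/97, -66/97) → Z = 903/97
  (10/11, -9/11) → Z = 126/11
  (61/86, -39/43) → Z = 861/86

u = 10/11, v = -9/11, maximum Z = 126/11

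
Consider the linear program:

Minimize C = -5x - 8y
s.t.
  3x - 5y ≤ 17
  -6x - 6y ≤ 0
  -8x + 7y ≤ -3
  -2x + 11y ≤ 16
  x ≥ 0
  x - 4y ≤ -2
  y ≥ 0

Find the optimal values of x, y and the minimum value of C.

x = 267/23, y = 82/23, minimum C = -1991/23

Feasible corners and C = -5x - 8y:
  (267/23, 82/23) → C = -1991/23
  (78/7, 23/7) → C = -82
  (145/74, 67/37) → C = -1797/74
  (26/25, 19/25) → C = -282/25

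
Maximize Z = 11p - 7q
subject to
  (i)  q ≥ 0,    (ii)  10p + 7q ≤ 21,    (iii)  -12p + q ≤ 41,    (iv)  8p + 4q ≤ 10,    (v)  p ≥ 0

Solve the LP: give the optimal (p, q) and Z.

p = 5/4, q = 0, maximum Z = 55/4

Vertices and Z = 11p - 7q:
  (5/4, 0) → Z = 55/4
  (0, 0) → Z = 0
  (0, 5/2) → Z = -35/2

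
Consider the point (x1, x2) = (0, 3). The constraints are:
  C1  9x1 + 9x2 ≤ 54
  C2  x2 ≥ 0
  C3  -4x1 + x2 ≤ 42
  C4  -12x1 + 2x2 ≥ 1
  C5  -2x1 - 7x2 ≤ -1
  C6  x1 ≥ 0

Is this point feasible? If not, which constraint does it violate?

feasible

C1: 27 ≤ 54 ✓
C2: 3 ≥ 0 ✓
C3: 3 ≤ 42 ✓
C4: 6 ≥ 1 ✓
C5: -21 ≤ -1 ✓
C6: 0 ≥ 0 ✓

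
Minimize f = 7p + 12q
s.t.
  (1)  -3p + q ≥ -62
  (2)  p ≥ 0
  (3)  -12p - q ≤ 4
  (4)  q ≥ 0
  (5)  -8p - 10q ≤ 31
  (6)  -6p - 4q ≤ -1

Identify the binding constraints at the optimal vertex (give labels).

(4) and (6)

Extreme points and f = 7p + 12q:
  (62/3, 0) → f = 434/3
  (0, 1/4) → f = 3
  (1/6, 0) → f = 7/6
The feasible region is unbounded (it extends along (0, 1), (1, 3)), but f strictly increases along every unbounded feasible direction, so there is no improving ray and the minimum is attained at a vertex.

The minimum is at (1/6, 0). Substituting into each constraint, equality holds for (4) and (6); the remaining constraints have slack.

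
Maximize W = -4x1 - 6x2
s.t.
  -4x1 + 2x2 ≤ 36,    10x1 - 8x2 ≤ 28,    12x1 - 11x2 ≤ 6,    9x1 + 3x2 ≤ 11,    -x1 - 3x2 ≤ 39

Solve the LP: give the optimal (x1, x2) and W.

x1 = -93/7, x2 = -60/7, maximum W = 732/7

Vertices and W = -4x1 - 6x2:
  (-43/15, 184/15) → W = -932/15
  (-93/7, -60/7) → W = 732/7
  (139/135, 26/45) → W = -1024/135
  (-411/47, -474/47) → W = 4488/47

The optimum lies where -4x1 + 2x2 = 36 and -x1 - 3x2 = 39.
Solving simultaneously gives x1 = -93/7, x2 = -60/7.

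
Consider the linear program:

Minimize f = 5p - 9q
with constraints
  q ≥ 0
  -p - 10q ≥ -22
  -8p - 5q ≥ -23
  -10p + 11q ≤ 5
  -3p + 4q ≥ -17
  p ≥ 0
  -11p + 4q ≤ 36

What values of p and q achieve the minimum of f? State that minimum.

p = 38/23, q = 45/23, minimum f = -215/23

Extreme points and f = 5p - 9q:
  (23/8, 0) → f = 115/8
  (0, 0) → f = 0
  (38/23, 45/23) → f = -215/23
  (0, 5/11) → f = -45/11

At the optimal vertex, -8p - 5q = -23 and -10p + 11q = 5.
Solving simultaneously gives p = 38/23, q = 45/23.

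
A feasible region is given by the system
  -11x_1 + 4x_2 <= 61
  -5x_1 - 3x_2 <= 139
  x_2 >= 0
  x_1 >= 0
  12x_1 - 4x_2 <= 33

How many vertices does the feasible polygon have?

4

Of the 10 pairwise boundary intersections, those satisfying every inequality are:
  (0, 61/4)
  (94, 1095/4)
  (0, 0)
  (11/4, 0)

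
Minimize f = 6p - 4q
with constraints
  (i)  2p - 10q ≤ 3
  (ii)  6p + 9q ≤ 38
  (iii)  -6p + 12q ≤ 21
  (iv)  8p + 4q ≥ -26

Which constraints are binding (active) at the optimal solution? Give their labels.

Feasible corners and f = 6p - 4q:
  (407/78, 29/39) → f = 85/3
  (-31/11, -19/22) → f = -148/11
  (89/42, 59/21) → f = 31/21
  (-33/10, 1/10) → f = -101/5

The minimum is at (-33/10, 1/10). Substituting into each constraint, equality holds for (iii) and (iv); the remaining constraints have slack.

(iii) and (iv)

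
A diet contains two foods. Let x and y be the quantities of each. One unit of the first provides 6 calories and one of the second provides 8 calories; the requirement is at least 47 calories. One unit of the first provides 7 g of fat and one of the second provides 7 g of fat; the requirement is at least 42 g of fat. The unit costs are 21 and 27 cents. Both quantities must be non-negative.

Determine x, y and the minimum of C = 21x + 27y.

x = 1/2, y = 11/2, minimum C = 159

Corner points and C = 21x + 27y:
  (0, 6) → C = 162
  (47/6, 0) → C = 329/2
  (1/2, 11/2) → C = 159
The feasible region is unbounded (it extends along (0, 1), (1, 0)), but C strictly increases along every unbounded feasible direction, so there is no improving ray and the minimum is attained at a vertex.

The binding constraints are 6x + 8y = 47 and 7x + 7y = 42.
Solving simultaneously gives x = 1/2, y = 11/2.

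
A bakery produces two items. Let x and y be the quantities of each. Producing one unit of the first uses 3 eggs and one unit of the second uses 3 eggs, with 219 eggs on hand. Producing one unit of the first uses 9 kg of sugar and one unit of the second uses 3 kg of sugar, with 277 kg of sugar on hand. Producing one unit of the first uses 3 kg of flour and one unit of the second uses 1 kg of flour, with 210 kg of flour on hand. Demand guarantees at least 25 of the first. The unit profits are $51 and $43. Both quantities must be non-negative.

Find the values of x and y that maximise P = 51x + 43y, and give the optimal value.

x = 25, y = 52/3, maximum P = 6061/3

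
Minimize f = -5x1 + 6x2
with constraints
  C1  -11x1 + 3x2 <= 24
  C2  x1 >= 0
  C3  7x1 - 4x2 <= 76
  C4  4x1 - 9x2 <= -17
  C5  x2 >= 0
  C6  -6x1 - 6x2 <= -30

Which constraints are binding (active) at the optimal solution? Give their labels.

C3 and C4

Corner points and f = -5x1 + 6x2:
  (0, 8) → f = 48
  (0, 5) → f = 30
  (16, 9) → f = -26
  (28/13, 37/13) → f = 82/13
The feasible region is unbounded (it extends along (4, 7), (3, 11)), but f strictly increases along every unbounded feasible direction, so there is no improving ray and the minimum is attained at a vertex.

The minimum is at (16, 9). Substituting into each constraint, equality holds for C3 and C4; the remaining constraints have slack.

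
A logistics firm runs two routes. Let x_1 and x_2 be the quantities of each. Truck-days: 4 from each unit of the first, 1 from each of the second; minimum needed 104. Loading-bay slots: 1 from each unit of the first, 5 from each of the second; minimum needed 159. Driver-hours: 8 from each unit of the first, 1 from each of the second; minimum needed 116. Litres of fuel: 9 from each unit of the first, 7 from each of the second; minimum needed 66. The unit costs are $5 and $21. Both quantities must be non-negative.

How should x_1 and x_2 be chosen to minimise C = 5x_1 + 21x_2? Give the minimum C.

Corner points and C = 5x_1 + 21x_2:
  (0, 116) → C = 2436
  (159, 0) → C = 795
  (19, 28) → C = 683
  (3, 92) → C = 1947
The feasible region is unbounded (it extends along (0, 1), (1, 0)), but C strictly increases along every unbounded feasible direction, so there is no improving ray and the minimum is attained at a vertex.

x_1 = 19, x_2 = 28, minimum C = 683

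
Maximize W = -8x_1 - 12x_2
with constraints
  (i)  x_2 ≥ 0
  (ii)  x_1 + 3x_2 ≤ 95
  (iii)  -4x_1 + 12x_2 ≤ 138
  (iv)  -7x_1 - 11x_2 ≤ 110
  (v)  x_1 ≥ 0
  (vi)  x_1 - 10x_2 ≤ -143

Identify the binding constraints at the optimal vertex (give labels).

Vertices and W = -8x_1 - 12x_2:
  (121/4, 259/12) → W = -501
  (521/13, 238/13) → W = -7024/13
  (12, 31/2) → W = -282

The maximum is at (12, 31/2). Substituting into each constraint, equality holds for (iii) and (vi); the remaining constraints have slack.

(iii) and (vi)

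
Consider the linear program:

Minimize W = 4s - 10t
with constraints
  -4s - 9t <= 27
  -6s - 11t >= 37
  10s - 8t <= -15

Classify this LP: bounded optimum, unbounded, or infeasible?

From the feasible point (-18/5, -7/5), moving in the direction (-9, 4) keeps every constraint satisfied while W decreases without bound.

unbounded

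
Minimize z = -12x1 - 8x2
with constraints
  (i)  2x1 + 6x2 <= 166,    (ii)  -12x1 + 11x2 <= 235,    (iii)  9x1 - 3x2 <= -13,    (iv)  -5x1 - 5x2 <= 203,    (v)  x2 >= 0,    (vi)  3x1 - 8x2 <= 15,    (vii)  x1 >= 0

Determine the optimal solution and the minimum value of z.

x1 = 7, x2 = 76/3, minimum z = -860/3

Extreme points and z = -12x1 - 8x2:
  (208/47, 1231/47) → z = -12344/47
  (7, 76/3) → z = -860/3
  (0, 235/11) → z = -1880/11
  (0, 13/3) → z = -104/3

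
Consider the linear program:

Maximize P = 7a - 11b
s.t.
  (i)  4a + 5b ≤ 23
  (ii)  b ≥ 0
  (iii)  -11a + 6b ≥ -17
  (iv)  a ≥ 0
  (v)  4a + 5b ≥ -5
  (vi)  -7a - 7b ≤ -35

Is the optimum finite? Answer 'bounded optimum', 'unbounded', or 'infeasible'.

bounded optimum

Corner points and P = 7a - 11b:
  (223/79, 185/79) → P = -6
  (2, 3) → P = -19
  (47/17, 38/17) → P = -89/17
The feasible region has finitely many vertices and no improving ray; the maximum is -89/17 at (47/17, 38/17).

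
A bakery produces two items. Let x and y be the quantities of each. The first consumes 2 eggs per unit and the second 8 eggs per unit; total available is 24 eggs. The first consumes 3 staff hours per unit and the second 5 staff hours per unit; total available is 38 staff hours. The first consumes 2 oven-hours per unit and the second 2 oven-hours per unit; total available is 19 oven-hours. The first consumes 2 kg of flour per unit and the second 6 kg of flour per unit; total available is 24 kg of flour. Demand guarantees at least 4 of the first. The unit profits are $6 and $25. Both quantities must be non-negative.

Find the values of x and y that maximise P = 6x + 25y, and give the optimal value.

Extreme points and P = 6x + 25y:
  (19/2, 0) → P = 57
  (4, 0) → P = 24
  (26/3, 5/6) → P = 437/6
  (4, 2) → P = 74

The binding constraints are 2x + 8y = 24 and x = 4.
Solving simultaneously gives x = 4, y = 2.

x = 4, y = 2, maximum P = 74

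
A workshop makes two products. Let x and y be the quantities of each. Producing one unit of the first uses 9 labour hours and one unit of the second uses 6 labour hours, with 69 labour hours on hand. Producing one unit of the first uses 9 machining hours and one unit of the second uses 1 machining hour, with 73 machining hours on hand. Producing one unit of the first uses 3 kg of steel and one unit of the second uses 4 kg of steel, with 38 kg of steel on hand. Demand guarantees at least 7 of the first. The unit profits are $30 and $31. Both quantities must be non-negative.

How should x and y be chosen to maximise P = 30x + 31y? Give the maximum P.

x = 7, y = 1, maximum P = 241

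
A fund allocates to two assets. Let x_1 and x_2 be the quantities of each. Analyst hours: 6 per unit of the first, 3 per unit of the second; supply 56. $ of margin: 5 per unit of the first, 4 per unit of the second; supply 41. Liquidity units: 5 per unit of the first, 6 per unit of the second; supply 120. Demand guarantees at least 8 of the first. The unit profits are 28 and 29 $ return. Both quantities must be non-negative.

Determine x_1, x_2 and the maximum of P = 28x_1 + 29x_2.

Corner points and P = 28x_1 + 29x_2:
  (41/5, 0) → P = 1148/5
  (8, 0) → P = 224
  (8, 1/4) → P = 925/4

At the optimal vertex, 5x_1 + 4x_2 = 41 and x_1 = 8.
Solving simultaneously gives x_1 = 8, x_2 = 1/4.

x_1 = 8, x_2 = 1/4, maximum P = 925/4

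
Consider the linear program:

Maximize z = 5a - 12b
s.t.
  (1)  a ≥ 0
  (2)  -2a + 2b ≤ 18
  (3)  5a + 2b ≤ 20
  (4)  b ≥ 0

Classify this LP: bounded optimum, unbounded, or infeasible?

Extreme points and z = 5a - 12b:
  (0, 9) → z = -108
  (0, 0) → z = 0
  (2/7, 65/7) → z = -110
  (4, 0) → z = 20
The feasible region has finitely many vertices and no improving ray; the maximum is 20 at (4, 0).

bounded optimum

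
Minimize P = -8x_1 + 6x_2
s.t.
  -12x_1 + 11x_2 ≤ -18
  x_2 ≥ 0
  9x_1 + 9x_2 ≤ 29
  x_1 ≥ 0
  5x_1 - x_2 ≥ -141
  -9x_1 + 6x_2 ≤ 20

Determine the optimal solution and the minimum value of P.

Vertices and P = -8x_1 + 6x_2:
  (3/2, 0) → P = -12
  (481/207, 62/69) → P = -2732/207
  (29/9, 0) → P = -232/9

At the optimal vertex, x_2 = 0 and 9x_1 + 9x_2 = 29.
Solving simultaneously gives x_1 = 29/9, x_2 = 0.

x_1 = 29/9, x_2 = 0, minimum P = -232/9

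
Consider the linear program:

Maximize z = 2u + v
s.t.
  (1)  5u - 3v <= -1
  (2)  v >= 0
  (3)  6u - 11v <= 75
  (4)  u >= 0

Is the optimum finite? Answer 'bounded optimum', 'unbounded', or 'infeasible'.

unbounded

From the feasible point (0, 1/3), moving in the direction (0, 1) keeps every constraint satisfied while z increases without bound.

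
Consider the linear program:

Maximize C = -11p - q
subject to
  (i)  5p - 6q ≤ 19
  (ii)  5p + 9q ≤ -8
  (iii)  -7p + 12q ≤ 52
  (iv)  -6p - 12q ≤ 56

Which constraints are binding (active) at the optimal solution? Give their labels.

Vertices and C = -11p - q:
  (41/25, -9/5) → C = -406/25
  (-9/8, -197/48) → C = 791/48
  (-188/41, 68/41) → C = 2000/41
  (-108/13, -20/39) → C = 3584/39

The maximum is at (-108/13, -20/39). Substituting into each constraint, equality holds for (iii) and (iv); the remaining constraints have slack.

(iii) and (iv)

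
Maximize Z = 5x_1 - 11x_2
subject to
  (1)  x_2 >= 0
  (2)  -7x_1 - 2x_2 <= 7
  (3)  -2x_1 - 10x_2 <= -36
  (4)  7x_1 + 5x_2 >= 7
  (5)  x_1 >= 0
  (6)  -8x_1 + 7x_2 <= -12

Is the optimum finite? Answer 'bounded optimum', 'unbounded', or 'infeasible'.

From the feasible point (18, 0), moving in the direction (1, 0) keeps every constraint satisfied while Z increases without bound.

unbounded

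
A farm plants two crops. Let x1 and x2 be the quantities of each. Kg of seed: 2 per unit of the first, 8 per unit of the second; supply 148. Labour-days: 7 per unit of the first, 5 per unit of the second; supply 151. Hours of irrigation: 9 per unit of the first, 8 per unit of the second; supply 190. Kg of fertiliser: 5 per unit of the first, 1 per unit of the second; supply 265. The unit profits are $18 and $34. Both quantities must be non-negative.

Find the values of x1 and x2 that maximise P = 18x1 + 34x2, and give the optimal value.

x1 = 6, x2 = 17, maximum P = 686

Extreme points and P = 18x1 + 34x2:
  (0, 0) → P = 0
  (0, 37/2) → P = 629
  (190/9, 0) → P = 380
  (6, 17) → P = 686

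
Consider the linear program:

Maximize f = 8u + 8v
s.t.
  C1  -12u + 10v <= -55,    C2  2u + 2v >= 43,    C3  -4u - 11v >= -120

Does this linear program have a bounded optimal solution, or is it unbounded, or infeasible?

unbounded

From the feasible point (233/14, 34/7), moving in the direction (11, -4) keeps every constraint satisfied while f increases without bound.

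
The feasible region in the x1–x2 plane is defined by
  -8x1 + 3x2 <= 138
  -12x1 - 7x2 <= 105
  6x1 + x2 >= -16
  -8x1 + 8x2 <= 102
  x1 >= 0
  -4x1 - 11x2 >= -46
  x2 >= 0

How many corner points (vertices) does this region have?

The feasible vertices (each the meet of two boundaries and inside every other half-plane) are:
  (0, 46/11)
  (0, 0)
  (23/2, 0)

3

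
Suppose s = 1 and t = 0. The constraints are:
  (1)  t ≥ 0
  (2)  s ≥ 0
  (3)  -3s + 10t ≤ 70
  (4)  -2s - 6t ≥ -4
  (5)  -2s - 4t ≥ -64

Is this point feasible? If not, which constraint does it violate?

(1): 0 ≥ 0 ✓
(2): 1 ≥ 0 ✓
(3): -3 ≤ 70 ✓
(4): -2 ≥ -4 ✓
(5): -2 ≥ -64 ✓

feasible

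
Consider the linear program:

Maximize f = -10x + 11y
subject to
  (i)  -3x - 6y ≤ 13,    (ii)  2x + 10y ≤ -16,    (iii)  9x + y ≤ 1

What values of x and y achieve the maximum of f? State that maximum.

Extreme points and f = -10x + 11y:
  (-17/9, -11/9) → f = 49/9
  (19/51, -40/17) → f = -1510/51
  (13/44, -73/44) → f = -933/44

x = -17/9, y = -11/9, maximum f = 49/9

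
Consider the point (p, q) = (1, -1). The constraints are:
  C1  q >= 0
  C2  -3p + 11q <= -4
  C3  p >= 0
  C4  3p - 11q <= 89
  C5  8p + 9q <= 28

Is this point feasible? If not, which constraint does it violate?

not feasible — violates C1

Constraint C1: q = -1, which is not ≥ 0. All other constraints are satisfied.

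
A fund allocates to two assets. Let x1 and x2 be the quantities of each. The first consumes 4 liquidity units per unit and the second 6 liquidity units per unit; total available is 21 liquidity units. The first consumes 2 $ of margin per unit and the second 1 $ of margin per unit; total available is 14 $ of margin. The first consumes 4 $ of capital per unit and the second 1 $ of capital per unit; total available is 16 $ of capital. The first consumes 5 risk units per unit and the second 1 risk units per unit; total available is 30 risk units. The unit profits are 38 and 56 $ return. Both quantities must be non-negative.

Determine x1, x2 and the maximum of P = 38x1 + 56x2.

x1 = 15/4, x2 = 1, maximum P = 397/2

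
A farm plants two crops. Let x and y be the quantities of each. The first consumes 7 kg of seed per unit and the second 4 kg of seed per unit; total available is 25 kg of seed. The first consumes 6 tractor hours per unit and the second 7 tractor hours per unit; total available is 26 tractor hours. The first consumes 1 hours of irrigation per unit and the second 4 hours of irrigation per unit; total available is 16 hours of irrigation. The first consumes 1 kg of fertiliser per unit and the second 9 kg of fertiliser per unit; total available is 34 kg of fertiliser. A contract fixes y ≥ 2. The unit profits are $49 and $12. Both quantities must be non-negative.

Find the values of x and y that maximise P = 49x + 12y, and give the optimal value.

x = 2, y = 2, maximum P = 122

Extreme points and P = 49x + 12y:
  (0, 26/7) → P = 312/7
  (0, 2) → P = 24
  (2, 2) → P = 122

At the optimal vertex, 6x + 7y = 26 and y = 2.
Solving simultaneously gives x = 2, y = 2.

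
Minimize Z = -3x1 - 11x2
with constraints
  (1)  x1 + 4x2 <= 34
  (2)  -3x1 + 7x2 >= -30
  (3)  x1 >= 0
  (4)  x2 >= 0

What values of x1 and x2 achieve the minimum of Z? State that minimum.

x1 = 358/19, x2 = 72/19, minimum Z = -1866/19

Extreme points and Z = -3x1 - 11x2:
  (358/19, 72/19) → Z = -1866/19
  (0, 17/2) → Z = -187/2
  (10, 0) → Z = -30
  (0, 0) → Z = 0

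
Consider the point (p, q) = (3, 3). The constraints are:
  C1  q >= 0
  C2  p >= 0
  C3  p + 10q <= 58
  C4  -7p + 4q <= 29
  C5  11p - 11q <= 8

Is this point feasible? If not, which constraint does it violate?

feasible

C1: 3 ≥ 0 ✓
C2: 3 ≥ 0 ✓
C3: 33 ≤ 58 ✓
C4: -9 ≤ 29 ✓
C5: 0 ≤ 8 ✓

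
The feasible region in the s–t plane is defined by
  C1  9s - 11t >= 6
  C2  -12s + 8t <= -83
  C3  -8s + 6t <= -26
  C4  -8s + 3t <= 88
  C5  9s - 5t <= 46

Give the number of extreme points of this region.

3

Pairwise boundary intersections that survive every other constraint:
  (-953/28, -430/7)
  (-47/12, -65/4)
  (-578/13, -1160/13)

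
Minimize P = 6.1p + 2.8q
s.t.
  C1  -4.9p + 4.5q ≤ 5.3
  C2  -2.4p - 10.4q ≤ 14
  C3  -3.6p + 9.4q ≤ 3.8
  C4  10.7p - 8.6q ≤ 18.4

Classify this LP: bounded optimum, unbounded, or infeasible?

bounded optimum

Corner points and P = 6.1p + 2.8q:
  (-2953/1544, -1397/1544) → P = -219249/15440
  (-1636/1493, -23/1493) → P = -10044/1493
  (887/1649, -4849/3298) → P = -13779/16490
  (10282/3481, 5345/3481) → P = 388431/17405
The feasible region has finitely many vertices and no improving ray; the minimum is -219249/15440 at (-2953/1544, -1397/1544).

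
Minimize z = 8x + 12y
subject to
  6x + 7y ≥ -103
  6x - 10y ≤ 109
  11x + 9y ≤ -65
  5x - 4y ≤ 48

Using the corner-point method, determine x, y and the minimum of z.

x = -89/34, y = -212/17, minimum z = -2900/17

Vertices and z = 8x + 12y:
  (-89/34, -212/17) → z = -2900/17
  (22/13, -257/26) → z = -1366/13
  (172/89, -853/89) → z = -8860/89
The feasible region is unbounded (it extends along (-9, 11), (-7, 6)), but z strictly increases along every unbounded feasible direction, so there is no improving ray and the minimum is attained at a vertex.

The optimum lies where 6x + 7y = -103 and 6x - 10y = 109.
Solving simultaneously gives x = -89/34, y = -212/17.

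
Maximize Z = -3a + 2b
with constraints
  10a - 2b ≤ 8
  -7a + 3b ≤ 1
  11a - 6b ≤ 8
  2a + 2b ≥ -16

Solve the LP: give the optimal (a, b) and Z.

Corner points and Z = -3a + 2b:
  (13/8, 33/8) → Z = 27/8
  (16/19, 4/19) → Z = -40/19
  (-5/2, -11/2) → Z = -7/2
  (-40/17, -96/17) → Z = -72/17

a = 13/8, b = 33/8, maximum Z = 27/8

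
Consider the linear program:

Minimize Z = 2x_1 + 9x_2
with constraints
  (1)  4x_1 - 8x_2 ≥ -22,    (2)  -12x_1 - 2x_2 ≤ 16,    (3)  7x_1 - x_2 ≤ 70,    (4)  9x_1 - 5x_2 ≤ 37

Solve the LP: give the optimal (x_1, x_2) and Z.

Corner points and Z = 2x_1 + 9x_2:
  (-43/26, 25/13) → Z = 14
  (203/26, 173/26) → Z = 151/2
  (-1/13, -98/13) → Z = -68

The binding constraints are -12x_1 - 2x_2 = 16 and 9x_1 - 5x_2 = 37.
Solving simultaneously gives x_1 = -1/13, x_2 = -98/13.

x_1 = -1/13, x_2 = -98/13, minimum Z = -68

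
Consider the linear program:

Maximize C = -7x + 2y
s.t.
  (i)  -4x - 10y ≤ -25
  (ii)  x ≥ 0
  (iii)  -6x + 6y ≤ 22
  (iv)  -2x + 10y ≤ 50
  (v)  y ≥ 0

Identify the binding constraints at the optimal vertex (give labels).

(ii) and (iii)

Feasible corners and C = -7x + 2y:
  (0, 5/2) → C = 5
  (25/4, 0) → C = -175/4
  (0, 11/3) → C = 22/3
  (5/3, 16/3) → C = -1
The feasible region is unbounded (it extends along (1, 0), (5, 1)), but C strictly decreases along every unbounded feasible direction, so there is no improving ray and the maximum is attained at a vertex.

The maximum is at (0, 11/3). Substituting into each constraint, equality holds for (ii) and (iii); the remaining constraints have slack.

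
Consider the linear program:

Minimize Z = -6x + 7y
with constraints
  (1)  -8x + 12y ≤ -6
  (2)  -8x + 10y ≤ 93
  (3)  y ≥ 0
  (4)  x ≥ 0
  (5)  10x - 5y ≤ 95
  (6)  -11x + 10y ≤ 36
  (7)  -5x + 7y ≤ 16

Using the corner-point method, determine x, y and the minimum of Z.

x = 19/2, y = 0, minimum Z = -57

Corner points and Z = -6x + 7y:
  (3/4, 0) → Z = -9/2
  (111/8, 35/4) → Z = -22
  (19/2, 0) → Z = -57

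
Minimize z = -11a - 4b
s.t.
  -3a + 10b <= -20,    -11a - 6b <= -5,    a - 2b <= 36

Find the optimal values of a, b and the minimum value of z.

Feasible corners and z = -11a - 4b:
  (85/64, -205/128) → z = -525/64
  (80, 22) → z = -968
  (113/14, -391/28) → z = -461/14

a = 80, b = 22, minimum z = -968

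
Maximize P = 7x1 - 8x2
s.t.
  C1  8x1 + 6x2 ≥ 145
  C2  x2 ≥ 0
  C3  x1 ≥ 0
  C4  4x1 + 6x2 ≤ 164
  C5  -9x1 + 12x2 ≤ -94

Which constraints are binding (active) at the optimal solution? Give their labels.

Vertices and P = 7x1 - 8x2:
  (145/8, 0) → P = 1015/8
  (384/25, 553/150) → P = 5852/75
  (41, 0) → P = 287
  (422/17, 550/51) → P = 4462/51

The maximum is at (41, 0). Substituting into each constraint, equality holds for C2 and C4; the remaining constraints have slack.

C2 and C4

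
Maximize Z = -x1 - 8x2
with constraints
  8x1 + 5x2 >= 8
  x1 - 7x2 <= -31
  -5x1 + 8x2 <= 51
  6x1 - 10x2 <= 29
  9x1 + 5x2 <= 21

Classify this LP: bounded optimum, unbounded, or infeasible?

bounded optimum

Vertices and Z = -x1 - 8x2:
  (-99/61, 256/61) → Z = -1949/61
  (-191/89, 448/89) → Z = -3393/89
  (-2/17, 75/17) → Z = -598/17
  (-87/97, 564/97) → Z = -4425/97
The feasible region has finitely many vertices and no improving ray; the maximum is -1949/61 at (-99/61, 256/61).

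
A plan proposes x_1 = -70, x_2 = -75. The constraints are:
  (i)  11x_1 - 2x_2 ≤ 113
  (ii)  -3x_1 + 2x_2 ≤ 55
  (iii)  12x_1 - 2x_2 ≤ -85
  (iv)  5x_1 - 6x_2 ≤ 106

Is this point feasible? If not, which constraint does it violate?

not feasible — violates (ii)

Constraint (ii): -3x_1 + 2x_2 = 60, which is not ≤ 55. All other constraints are satisfied.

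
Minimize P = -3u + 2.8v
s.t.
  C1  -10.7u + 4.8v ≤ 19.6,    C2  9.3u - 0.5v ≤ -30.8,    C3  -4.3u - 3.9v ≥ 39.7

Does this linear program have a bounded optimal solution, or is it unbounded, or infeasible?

From the feasible point (-8900/2079, -34051/6237), moving in the direction (-0.5, -9.3) keeps every constraint satisfied while P decreases without bound.

unbounded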